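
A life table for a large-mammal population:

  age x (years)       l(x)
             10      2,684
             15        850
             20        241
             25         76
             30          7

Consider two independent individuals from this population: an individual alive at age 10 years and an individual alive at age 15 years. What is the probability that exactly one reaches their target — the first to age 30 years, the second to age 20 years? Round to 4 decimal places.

0.2847

p₁ = l(30)/l(10) = 7/2,684 = 0.002608; p₂ = l(20)/l(15) = 241/850 = 0.283529.
P(exactly one) = p₁(1−p₂) + (1−p₁)p₂ = 0.001869 + 0.282790 = 0.284658.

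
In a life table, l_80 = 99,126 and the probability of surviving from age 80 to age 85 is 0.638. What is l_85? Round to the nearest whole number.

63242

l_85 = l_80 × p = 99,126 × 0.638 = 63242.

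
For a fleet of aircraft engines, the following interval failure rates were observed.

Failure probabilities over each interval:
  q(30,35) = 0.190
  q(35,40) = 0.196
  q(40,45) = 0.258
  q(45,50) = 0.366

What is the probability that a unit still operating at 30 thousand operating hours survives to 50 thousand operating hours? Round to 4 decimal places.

0.3064

Survival from 30 to 50 is the product of surviving each interval: (1 − 0.190) × (1 − 0.196) × (1 − 0.258) × (1 − 0.366).
= 0.810 × 0.804 × 0.742 × 0.634 = 0.306362.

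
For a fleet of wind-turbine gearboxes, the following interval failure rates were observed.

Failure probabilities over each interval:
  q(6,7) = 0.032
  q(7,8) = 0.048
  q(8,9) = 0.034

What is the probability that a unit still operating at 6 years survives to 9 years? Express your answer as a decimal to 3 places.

0.890

Survival from 6 to 9 is the product of surviving each interval: (1 − 0.032) × (1 − 0.048) × (1 − 0.034).
= 0.968 × 0.952 × 0.966 = 0.890204.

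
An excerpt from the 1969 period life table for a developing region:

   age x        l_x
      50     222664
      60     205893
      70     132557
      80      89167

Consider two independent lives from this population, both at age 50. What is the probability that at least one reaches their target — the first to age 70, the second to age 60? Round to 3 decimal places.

p₁ = l_70/l_50 = 132557/222664 = 0.595323; p₂ = l_60/l_50 = 205893/222664 = 0.924680.
P(at least one) = 1 − (1−p₁)(1−p₂) = 1 − 0.404677 × 0.075320 = 0.969520.

0.970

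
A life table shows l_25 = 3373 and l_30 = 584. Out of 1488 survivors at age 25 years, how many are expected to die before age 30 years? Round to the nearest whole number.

1230

The relevant probability is 1 − 584/3373 = 0.826860.
Expected number = 1488 × 0.826860 = 1230.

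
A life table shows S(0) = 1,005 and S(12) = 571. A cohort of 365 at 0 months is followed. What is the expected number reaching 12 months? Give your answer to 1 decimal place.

207.4

The relevant probability is 571/1,005 = 0.568159.
Expected number = 365 × 0.568159 = 207.4.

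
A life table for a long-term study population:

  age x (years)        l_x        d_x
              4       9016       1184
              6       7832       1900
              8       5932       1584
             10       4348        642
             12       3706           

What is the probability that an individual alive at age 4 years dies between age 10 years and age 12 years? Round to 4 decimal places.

This is the probability of reaching 10 but not 12, conditional on being alive at 4: (l_10 − l_12) / l_4.
= (4348 − 3706) / 9016 = 642 / 9016 = 0.071207.

0.0712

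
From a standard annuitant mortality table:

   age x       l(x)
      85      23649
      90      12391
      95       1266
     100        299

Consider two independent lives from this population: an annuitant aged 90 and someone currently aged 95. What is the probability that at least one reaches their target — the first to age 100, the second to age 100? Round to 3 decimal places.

p₁ = l(100)/l(90) = 299/12391 = 0.024130; p₂ = l(100)/l(95) = 299/1266 = 0.236177.
P(at least one) = 1 − (1−p₁)(1−p₂) = 1 − 0.975870 × 0.763823 = 0.254608.

0.255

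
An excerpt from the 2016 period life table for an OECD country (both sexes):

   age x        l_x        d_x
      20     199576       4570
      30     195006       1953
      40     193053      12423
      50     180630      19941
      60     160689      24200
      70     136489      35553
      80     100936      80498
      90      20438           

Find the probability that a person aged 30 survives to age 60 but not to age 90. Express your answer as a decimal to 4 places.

0.7192

We want 30|30q30 = (l_60 − l_90)/l_30.
This is the probability of reaching 60 but not 90, conditional on being alive at 30: (l_60 − l_90) / l_30.
= (160689 − 20438) / 195006 = 140251 / 195006 = 0.719214.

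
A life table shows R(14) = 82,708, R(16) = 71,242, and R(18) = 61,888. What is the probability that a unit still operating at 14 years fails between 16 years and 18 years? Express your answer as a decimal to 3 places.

0.113

This is the probability of reaching 16 but not 18, conditional on being operational at 14: (R(16) − R(18)) / R(14).
= (71,242 − 61,888) / 82,708 = 9,354 / 82,708 = 0.113097.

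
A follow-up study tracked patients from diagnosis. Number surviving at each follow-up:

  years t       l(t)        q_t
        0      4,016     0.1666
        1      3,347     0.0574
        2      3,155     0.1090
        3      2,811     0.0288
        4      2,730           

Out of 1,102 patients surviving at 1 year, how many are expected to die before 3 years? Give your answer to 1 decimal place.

176.5

The relevant probability is 1 − 2,811/3,347 = 0.160143.
Expected number = 1,102 × 0.160143 = 176.5.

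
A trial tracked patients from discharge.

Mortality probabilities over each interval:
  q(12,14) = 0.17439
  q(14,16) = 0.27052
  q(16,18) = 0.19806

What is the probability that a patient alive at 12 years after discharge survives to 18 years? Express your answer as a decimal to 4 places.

The overall survival probability is (1 − 0.17439) × (1 − 0.27052) × (1 − 0.19806).
= 0.82561 × 0.72948 × 0.80194 = 0.482981.

0.4830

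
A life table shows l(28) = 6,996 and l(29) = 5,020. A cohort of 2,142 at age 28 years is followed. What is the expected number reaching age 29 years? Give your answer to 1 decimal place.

The relevant probability is 5,020/6,996 = 0.717553.
Expected number = 2,142 × 0.717553 = 1537.0.

1537.0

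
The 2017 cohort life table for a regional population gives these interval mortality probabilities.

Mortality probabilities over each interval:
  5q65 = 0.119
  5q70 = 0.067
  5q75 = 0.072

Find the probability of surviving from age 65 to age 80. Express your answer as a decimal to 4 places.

0.7628

Chaining the interval survival probabilities: (1 − 0.119) × (1 − 0.067) × (1 − 0.072).
= 0.881 × 0.933 × 0.928 = 0.762791.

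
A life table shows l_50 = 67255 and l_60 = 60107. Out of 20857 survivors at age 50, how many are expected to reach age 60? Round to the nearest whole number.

The relevant probability is 60107/67255 = 0.893718.
Expected number = 20857 × 0.893718 = 18640.

18640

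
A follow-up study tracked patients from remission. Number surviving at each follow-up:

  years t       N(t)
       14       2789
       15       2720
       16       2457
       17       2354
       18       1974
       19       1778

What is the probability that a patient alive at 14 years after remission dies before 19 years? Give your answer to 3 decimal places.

0.362

P(die before 19 | alive at 14) = 1 − N(19)/N(14) = 1 − 1778/2789 = (1011)/2789 = 0.362496.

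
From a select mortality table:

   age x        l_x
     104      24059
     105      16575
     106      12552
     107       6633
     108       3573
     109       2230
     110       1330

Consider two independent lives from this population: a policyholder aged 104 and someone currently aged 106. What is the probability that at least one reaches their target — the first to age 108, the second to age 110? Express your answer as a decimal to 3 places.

0.239

p₁ = l_108/l_104 = 3573/24059 = 0.148510; p₂ = l_110/l_106 = 1330/12552 = 0.105959.
P(at least one) = 1 − (1−p₁)(1−p₂) = 1 − 0.851490 × 0.894041 = 0.238733.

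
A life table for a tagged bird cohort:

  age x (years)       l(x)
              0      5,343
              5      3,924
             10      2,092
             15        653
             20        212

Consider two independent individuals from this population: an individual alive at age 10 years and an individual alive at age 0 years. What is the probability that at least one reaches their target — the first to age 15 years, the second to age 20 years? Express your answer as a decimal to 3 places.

p₁ = l(15)/l(10) = 653/2,092 = 0.312141; p₂ = l(20)/l(0) = 212/5,343 = 0.039678.
P(at least one) = 1 − (1−p₁)(1−p₂) = 1 − 0.687859 × 0.960322 = 0.339434.

0.339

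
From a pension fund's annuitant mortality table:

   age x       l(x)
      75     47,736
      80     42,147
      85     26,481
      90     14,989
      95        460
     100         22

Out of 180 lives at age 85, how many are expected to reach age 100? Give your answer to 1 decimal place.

The relevant probability is 22/26,481 = 0.000831.
Expected number = 180 × 0.000831 = 0.1.

0.1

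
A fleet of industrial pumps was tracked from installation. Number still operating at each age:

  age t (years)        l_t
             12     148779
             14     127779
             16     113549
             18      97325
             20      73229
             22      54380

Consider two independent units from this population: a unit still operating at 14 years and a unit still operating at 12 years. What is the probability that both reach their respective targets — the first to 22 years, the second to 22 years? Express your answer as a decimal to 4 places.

p₁ = l_22/l_14 = 54380/127779 = 0.425579; p₂ = l_22/l_12 = 54380/148779 = 0.365509.
P(both) = p₁ × p₂ = 0.425579 × 0.365509 = 0.155553.

0.1556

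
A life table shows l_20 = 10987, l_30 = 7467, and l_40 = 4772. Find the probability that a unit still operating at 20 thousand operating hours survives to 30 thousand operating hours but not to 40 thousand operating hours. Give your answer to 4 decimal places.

This is the probability of reaching 30 but not 40, conditional on being operational at 20: (l_30 − l_40) / l_20.
= (7467 − 4772) / 10987 = 2695 / 10987 = 0.245290.

0.2453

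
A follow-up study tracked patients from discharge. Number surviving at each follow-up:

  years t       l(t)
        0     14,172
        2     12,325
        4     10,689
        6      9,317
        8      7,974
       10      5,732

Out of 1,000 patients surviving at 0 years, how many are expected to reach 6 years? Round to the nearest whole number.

657

The relevant probability is 9,317/14,172 = 0.657423.
Expected number = 1,000 × 0.657423 = 657.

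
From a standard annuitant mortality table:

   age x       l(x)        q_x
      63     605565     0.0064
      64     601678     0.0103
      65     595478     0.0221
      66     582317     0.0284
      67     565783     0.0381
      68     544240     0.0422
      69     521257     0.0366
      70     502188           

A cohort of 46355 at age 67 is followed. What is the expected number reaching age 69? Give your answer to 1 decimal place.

42707.0

The relevant probability is 521257/565783 = 0.921302.
Expected number = 46355 × 0.921302 = 42707.0.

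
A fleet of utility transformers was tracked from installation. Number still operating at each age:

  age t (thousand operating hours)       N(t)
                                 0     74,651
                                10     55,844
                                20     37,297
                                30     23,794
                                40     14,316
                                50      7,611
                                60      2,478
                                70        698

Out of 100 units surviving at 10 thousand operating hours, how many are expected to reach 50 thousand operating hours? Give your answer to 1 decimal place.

The relevant probability is 7,611/55,844 = 0.136290.
Expected number = 100 × 0.136290 = 13.6.

13.6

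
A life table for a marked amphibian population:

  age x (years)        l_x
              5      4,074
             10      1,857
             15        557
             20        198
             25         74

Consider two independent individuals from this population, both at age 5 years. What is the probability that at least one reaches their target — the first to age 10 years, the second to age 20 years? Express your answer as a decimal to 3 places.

0.482

p₁ = l_10/l_5 = 1,857/4,074 = 0.455817; p₂ = l_20/l_5 = 198/4,074 = 0.048601.
P(at least one) = 1 − (1−p₁)(1−p₂) = 1 − 0.544183 × 0.951399 = 0.482265.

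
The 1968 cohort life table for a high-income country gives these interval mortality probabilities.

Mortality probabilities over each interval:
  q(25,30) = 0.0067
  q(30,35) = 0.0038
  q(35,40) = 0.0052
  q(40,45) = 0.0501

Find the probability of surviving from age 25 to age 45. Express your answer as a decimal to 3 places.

The overall survival probability is (1 − 0.0067) × (1 − 0.0038) × (1 − 0.0052) × (1 − 0.0501).
= 0.9933 × 0.9962 × 0.9948 × 0.9499 = 0.935062.

0.935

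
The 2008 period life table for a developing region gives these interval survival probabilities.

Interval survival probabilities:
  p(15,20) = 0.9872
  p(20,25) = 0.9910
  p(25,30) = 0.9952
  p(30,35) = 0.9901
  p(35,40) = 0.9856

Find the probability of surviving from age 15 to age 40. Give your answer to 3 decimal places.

Chaining the interval survival probabilities: 0.9872 × 0.9910 × 0.9952 × 0.9901 × 0.9856.
= 0.950099.

0.950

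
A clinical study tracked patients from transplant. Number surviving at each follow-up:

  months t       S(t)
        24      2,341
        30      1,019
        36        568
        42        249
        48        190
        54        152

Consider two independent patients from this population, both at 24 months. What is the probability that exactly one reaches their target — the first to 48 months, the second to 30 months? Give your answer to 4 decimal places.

p₁ = S(48)/S(24) = 190/2,341 = 0.081162; p₂ = S(30)/S(24) = 1,019/2,341 = 0.435284.
P(exactly one) = p₁(1−p₂) + (1−p₁)p₂ = 0.045833 + 0.399955 = 0.445789.

0.4458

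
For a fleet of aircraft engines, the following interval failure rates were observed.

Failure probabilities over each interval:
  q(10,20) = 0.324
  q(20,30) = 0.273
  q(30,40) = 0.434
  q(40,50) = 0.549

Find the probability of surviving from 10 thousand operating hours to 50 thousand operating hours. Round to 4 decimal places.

The overall survival probability is (1 − 0.324) × (1 − 0.273) × (1 − 0.434) × (1 − 0.549).
= 0.676 × 0.727 × 0.566 × 0.451 = 0.125451.

0.1255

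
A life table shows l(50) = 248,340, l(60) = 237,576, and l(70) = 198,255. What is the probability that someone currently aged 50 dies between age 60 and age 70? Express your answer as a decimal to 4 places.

0.1583

This is the probability of reaching 60 but not 70, conditional on being alive at 50: (l(60) − l(70)) / l(50).
= (237,576 − 198,255) / 248,340 = 39,321 / 248,340 = 0.158335.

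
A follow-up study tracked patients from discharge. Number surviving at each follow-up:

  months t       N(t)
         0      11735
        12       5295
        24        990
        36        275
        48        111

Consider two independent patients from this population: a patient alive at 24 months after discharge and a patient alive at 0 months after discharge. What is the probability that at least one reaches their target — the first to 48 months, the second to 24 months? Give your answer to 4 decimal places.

p₁ = N(48)/N(24) = 111/990 = 0.112121; p₂ = N(24)/N(0) = 990/11735 = 0.084363.
P(at least one) = 1 − (1−p₁)(1−p₂) = 1 − 0.887879 × 0.915637 = 0.187025.

0.1870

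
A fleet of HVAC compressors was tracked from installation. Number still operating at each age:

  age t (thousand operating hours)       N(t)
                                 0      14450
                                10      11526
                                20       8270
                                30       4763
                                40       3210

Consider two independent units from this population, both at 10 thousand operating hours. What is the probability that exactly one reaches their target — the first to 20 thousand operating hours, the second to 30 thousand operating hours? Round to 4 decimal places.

p₁ = N(20)/N(10) = 8270/11526 = 0.717508; p₂ = N(30)/N(10) = 4763/11526 = 0.413240.
P(exactly one) = p₁(1−p₂) + (1−p₁)p₂ = 0.421005 + 0.116737 = 0.537742.

0.5377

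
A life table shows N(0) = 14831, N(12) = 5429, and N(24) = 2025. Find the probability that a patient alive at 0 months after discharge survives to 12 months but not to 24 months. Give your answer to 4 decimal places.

This is the probability of reaching 12 but not 24, conditional on being alive at 0: (N(12) − N(24)) / N(0).
= (5429 − 2025) / 14831 = 3404 / 14831 = 0.229519.

0.2295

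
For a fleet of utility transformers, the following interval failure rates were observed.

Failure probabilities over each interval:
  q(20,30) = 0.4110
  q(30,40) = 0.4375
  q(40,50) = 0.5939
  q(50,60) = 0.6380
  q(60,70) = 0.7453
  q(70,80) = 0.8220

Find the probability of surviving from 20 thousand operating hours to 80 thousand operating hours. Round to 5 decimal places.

Chaining the interval survival probabilities: (1 − 0.4110) × (1 − 0.4375) × (1 − 0.5939) × (1 − 0.6380) × (1 − 0.7453) × (1 − 0.8220).
= 0.5890 × 0.5625 × 0.4061 × 0.3620 × 0.2547 × 0.1780 = 0.002208.

0.00221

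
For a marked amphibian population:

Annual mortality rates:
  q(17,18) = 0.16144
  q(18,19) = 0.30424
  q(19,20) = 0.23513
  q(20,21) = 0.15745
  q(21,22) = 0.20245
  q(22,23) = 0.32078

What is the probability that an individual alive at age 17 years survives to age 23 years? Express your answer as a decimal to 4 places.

0.2037

P(survive 17→23) = (1 − 0.16144) × (1 − 0.30424) × (1 − 0.23513) × (1 − 0.15745) × (1 − 0.20245) × (1 − 0.32078).
= 0.83856 × 0.69576 × 0.76487 × 0.84255 × 0.79755 × 0.67922 = 0.203679.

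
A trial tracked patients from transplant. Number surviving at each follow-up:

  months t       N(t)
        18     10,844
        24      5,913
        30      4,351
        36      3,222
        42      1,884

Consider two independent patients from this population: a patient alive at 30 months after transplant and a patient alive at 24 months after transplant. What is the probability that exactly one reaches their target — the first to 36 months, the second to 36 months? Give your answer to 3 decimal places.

0.478

p₁ = N(36)/N(30) = 3,222/4,351 = 0.740519; p₂ = N(36)/N(24) = 3,222/5,913 = 0.544901.
P(exactly one) = p₁(1−p₂) + (1−p₁)p₂ = 0.337009 + 0.141391 = 0.478401.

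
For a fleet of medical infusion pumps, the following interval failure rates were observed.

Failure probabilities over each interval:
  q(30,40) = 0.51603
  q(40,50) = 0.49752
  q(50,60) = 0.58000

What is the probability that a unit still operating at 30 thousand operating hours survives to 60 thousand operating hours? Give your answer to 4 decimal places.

The overall survival probability is (1 − 0.51603) × (1 − 0.49752) × (1 − 0.58000).
= 0.48397 × 0.50248 × 0.42000 = 0.102138.

0.1021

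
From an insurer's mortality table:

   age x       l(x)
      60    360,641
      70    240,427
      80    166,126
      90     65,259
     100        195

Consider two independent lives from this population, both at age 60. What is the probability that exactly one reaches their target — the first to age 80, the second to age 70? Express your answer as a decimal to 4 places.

0.5131

p₁ = l(80)/l(60) = 166,126/360,641 = 0.460641; p₂ = l(70)/l(60) = 240,427/360,641 = 0.666666.
P(exactly one) = p₁(1−p₂) + (1−p₁)p₂ = 0.153547 + 0.359572 = 0.513120.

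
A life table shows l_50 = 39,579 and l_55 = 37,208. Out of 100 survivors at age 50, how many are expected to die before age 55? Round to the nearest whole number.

The relevant probability is 1 − 37,208/39,579 = 0.059906.
Expected number = 100 × 0.059906 = 6.

6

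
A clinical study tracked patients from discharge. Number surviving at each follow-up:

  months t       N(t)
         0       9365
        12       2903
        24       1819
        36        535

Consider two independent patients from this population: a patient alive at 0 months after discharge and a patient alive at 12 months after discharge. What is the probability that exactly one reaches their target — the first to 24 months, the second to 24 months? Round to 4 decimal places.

p₁ = N(24)/N(0) = 1819/9365 = 0.194234; p₂ = N(24)/N(12) = 1819/2903 = 0.626593.
P(exactly one) = p₁(1−p₂) + (1−p₁)p₂ = 0.072528 + 0.504887 = 0.577416.

0.5774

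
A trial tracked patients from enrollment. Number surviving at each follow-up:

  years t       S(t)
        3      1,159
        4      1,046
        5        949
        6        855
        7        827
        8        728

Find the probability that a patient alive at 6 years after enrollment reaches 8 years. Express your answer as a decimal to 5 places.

0.85146

The conditional survival probability is S(8)/S(6) = 728/855 = 0.851462.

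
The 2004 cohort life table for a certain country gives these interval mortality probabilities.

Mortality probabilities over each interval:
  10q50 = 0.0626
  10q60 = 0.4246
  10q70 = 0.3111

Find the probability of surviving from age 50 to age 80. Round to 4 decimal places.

Chaining the interval survival probabilities: (1 − 0.0626) × (1 − 0.4246) × (1 − 0.3111).
= 0.9374 × 0.5754 × 0.6889 = 0.371579.

0.3716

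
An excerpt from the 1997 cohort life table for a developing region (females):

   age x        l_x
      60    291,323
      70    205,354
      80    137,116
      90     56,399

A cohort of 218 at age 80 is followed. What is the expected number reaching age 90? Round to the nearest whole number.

90

The relevant probability is 56,399/137,116 = 0.411323.
Expected number = 218 × 0.411323 = 90.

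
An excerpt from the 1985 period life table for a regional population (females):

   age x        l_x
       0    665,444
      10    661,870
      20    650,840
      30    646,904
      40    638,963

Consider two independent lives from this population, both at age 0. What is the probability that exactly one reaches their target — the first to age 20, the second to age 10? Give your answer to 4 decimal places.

0.0271

p₁ = l_20/l_0 = 650,840/665,444 = 0.978054; p₂ = l_10/l_0 = 661,870/665,444 = 0.994629.
P(exactly one) = p₁(1−p₂) + (1−p₁)p₂ = 0.005253 + 0.021828 = 0.027081.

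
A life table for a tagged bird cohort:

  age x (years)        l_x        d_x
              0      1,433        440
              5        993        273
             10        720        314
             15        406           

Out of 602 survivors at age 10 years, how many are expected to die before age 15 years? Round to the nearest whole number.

The relevant probability is 1 − 406/720 = 0.436111.
Expected number = 602 × 0.436111 = 263.

263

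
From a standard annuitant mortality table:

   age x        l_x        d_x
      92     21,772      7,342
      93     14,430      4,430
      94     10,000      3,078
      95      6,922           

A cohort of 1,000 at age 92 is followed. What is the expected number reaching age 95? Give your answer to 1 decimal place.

The relevant probability is 6,922/21,772 = 0.317931.
Expected number = 1,000 × 0.317931 = 317.9.

317.9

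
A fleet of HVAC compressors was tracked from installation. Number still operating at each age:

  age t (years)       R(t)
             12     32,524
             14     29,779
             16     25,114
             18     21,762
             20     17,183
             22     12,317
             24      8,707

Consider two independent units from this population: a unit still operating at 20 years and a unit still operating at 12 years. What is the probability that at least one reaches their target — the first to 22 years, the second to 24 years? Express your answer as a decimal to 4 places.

0.7926

p₁ = R(22)/R(20) = 12,317/17,183 = 0.716813; p₂ = R(24)/R(12) = 8,707/32,524 = 0.267710.
P(at least one) = 1 − (1−p₁)(1−p₂) = 1 − 0.283187 × 0.732290 = 0.792625.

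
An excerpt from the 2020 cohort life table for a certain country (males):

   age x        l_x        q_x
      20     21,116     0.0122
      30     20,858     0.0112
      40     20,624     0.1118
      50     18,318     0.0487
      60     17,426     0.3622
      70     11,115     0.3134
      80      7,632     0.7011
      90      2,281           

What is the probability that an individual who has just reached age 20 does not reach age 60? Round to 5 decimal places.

0.17475

P(die before 60 | alive at 20) = 1 − l_60/l_20 = 1 − 17,426/21,116 = (3,690)/21,116 = 0.174749.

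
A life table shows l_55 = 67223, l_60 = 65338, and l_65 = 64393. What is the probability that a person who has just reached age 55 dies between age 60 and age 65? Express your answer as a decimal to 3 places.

0.014

This is the probability of reaching 60 but not 65, conditional on being alive at 55: (l_60 − l_65) / l_55.
= (65338 − 64393) / 67223 = 945 / 67223 = 0.014058.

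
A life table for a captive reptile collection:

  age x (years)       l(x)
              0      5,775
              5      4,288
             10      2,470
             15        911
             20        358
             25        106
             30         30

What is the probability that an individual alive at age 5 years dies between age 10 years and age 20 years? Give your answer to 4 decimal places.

This is the probability of reaching 10 but not 20, conditional on being alive at 5: (l(10) − l(20)) / l(5).
= (2,470 − 358) / 4,288 = 2,112 / 4,288 = 0.492537.

0.4925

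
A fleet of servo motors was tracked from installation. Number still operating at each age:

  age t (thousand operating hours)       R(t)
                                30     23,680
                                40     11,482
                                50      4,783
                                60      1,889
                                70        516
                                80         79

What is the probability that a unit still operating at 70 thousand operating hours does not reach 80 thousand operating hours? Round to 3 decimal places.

0.847

P(fail before 80 | operational at 70) = 1 − R(80)/R(70) = 1 − 79/516 = (437)/516 = 0.846899.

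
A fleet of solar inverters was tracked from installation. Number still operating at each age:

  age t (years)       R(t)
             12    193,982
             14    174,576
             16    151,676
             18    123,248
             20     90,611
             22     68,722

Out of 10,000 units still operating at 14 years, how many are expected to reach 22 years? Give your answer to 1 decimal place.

The relevant probability is 68,722/174,576 = 0.393651.
Expected number = 10,000 × 0.393651 = 3936.5.

3936.5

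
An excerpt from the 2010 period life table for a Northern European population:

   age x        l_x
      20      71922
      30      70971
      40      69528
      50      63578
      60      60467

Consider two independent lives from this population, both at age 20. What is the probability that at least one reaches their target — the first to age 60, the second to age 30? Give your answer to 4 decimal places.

p₁ = l_60/l_20 = 60467/71922 = 0.840730; p₂ = l_30/l_20 = 70971/71922 = 0.986777.
P(at least one) = 1 − (1−p₁)(1−p₂) = 1 − 0.159270 × 0.013223 = 0.997894.

0.9979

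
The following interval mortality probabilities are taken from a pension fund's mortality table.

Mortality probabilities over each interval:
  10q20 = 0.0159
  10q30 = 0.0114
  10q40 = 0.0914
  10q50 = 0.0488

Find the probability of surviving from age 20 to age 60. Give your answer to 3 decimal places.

0.841

Chaining the interval survival probabilities: (1 − 0.0159) × (1 − 0.0114) × (1 − 0.0914) × (1 − 0.0488).
= 0.9841 × 0.9886 × 0.9086 × 0.9512 = 0.840823.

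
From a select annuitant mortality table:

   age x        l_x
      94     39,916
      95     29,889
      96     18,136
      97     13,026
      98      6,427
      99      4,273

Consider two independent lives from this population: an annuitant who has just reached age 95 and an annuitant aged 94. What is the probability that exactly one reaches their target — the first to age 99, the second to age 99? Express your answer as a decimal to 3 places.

0.219

p₁ = l_99/l_95 = 4,273/29,889 = 0.142962; p₂ = l_99/l_94 = 4,273/39,916 = 0.107050.
P(exactly one) = p₁(1−p₂) + (1−p₁)p₂ = 0.127658 + 0.091746 = 0.219404.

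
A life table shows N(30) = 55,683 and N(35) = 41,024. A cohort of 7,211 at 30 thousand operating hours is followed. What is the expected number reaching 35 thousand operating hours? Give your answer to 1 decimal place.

5312.6

The relevant probability is 41,024/55,683 = 0.736742.
Expected number = 7,211 × 0.736742 = 5312.6.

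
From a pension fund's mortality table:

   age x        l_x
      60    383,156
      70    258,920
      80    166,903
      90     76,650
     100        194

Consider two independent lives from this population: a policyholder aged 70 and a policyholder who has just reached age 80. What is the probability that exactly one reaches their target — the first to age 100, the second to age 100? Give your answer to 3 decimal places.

0.002

p₁ = l_100/l_70 = 194/258,920 = 0.000749; p₂ = l_100/l_80 = 194/166,903 = 0.001162.
P(exactly one) = p₁(1−p₂) + (1−p₁)p₂ = 0.000748 + 0.001161 = 0.001909.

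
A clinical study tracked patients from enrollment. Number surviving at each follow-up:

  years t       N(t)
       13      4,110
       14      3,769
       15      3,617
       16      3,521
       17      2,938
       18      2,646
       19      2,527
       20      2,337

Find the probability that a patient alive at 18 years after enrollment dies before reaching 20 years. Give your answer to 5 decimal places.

0.11678

P(die before 20 | alive at 18) = 1 − N(20)/N(18) = 1 − 2,337/2,646 = (309)/2,646 = 0.116780.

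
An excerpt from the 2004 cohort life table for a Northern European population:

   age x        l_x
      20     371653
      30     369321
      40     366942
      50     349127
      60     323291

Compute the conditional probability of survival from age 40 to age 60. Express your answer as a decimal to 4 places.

0.8810

We want 20p40 = l_60/l_40.
The conditional survival probability is l_60/l_40 = 323291/366942 = 0.881041.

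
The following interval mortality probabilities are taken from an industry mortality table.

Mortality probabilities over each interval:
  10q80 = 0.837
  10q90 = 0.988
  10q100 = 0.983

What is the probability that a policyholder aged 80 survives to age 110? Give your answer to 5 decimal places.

0.00003

Survival from 80 to 110 is the product of surviving each interval: (1 − 0.837) × (1 − 0.988) × (1 − 0.983).
= 0.163 × 0.012 × 0.017 = 0.000033.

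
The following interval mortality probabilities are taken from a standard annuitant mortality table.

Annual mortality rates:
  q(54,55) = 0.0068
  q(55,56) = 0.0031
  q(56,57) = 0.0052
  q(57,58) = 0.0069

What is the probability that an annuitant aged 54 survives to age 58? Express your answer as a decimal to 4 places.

Survival from 54 to 58 is the product of surviving each interval: (1 − 0.0068) × (1 − 0.0031) × (1 − 0.0052) × (1 − 0.0069).
= 0.9932 × 0.9969 × 0.9948 × 0.9931 = 0.978176.

0.9782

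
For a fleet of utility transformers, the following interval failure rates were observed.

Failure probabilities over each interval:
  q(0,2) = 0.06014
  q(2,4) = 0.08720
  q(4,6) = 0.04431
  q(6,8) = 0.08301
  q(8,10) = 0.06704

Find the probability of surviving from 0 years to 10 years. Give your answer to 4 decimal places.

Survival from 0 to 10 is the product of surviving each interval: (1 − 0.06014) × (1 − 0.08720) × (1 − 0.04431) × (1 − 0.08301) × (1 − 0.06704).
= 0.93986 × 0.91280 × 0.95569 × 0.91699 × 0.93296 = 0.701429.

0.7014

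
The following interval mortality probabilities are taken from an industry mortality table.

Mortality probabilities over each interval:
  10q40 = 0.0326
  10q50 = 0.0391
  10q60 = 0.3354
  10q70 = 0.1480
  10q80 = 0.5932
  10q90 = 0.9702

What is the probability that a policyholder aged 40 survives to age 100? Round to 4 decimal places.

0.0064

60p40 = (1 − 0.0326) × (1 − 0.0391) × (1 − 0.3354) × (1 − 0.1480) × (1 − 0.5932) × (1 − 0.9702).
= 0.9674 × 0.9609 × 0.6646 × 0.8520 × 0.4068 × 0.0298 = 0.006381.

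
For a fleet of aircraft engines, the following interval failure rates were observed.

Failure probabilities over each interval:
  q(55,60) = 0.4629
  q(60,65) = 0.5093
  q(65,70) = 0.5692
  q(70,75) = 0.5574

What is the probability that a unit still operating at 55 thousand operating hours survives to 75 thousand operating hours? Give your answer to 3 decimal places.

P(survive 55→75) = (1 − 0.4629) × (1 − 0.5093) × (1 − 0.5692) × (1 − 0.5574).
= 0.5371 × 0.4907 × 0.4308 × 0.4426 = 0.050253.

0.050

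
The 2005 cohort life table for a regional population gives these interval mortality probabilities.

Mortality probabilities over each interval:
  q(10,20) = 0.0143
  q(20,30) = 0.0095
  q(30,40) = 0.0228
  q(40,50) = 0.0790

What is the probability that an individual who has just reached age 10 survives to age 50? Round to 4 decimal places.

P(survive 10→50) = (1 − 0.0143) × (1 − 0.0095) × (1 − 0.0228) × (1 − 0.0790).
= 0.9857 × 0.9905 × 0.9772 × 0.9210 = 0.878703.

0.8787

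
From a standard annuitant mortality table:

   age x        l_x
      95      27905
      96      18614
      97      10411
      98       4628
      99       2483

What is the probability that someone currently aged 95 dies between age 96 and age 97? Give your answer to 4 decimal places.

This is the probability of reaching 96 but not 97, conditional on being alive at 95: (l_96 − l_97) / l_95.
= (18614 − 10411) / 27905 = 8203 / 27905 = 0.293962.

0.2940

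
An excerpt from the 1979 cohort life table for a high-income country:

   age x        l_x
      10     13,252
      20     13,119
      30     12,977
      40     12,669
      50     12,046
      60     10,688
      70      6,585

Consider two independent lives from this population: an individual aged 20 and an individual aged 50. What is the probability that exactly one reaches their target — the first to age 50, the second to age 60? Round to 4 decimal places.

0.1761

p₁ = l_50/l_20 = 12,046/13,119 = 0.918210; p₂ = l_60/l_50 = 10,688/12,046 = 0.887265.
P(exactly one) = p₁(1−p₂) + (1−p₁)p₂ = 0.103514 + 0.072569 = 0.176084.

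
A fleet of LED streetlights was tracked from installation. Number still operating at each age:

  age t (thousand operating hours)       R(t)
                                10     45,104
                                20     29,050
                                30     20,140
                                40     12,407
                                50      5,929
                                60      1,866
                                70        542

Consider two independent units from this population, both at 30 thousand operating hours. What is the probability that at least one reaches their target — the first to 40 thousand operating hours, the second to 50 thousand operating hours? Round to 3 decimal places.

p₁ = R(40)/R(30) = 12,407/20,140 = 0.616038; p₂ = R(50)/R(30) = 5,929/20,140 = 0.294389.
P(at least one) = 1 − (1−p₁)(1−p₂) = 1 − 0.383962 × 0.705611 = 0.729072.

0.729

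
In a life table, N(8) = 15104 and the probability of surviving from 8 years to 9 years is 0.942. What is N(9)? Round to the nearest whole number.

14228

N(9) = N(8) × p = 15104 × 0.942 = 14228.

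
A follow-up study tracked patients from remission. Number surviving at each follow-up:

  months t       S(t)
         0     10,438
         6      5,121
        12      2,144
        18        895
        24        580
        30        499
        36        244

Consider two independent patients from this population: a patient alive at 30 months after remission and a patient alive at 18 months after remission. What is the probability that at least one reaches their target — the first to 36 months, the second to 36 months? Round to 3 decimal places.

p₁ = S(36)/S(30) = 244/499 = 0.488978; p₂ = S(36)/S(18) = 244/895 = 0.272626.
P(at least one) = 1 − (1−p₁)(1−p₂) = 1 − 0.511022 × 0.727374 = 0.628296.

0.628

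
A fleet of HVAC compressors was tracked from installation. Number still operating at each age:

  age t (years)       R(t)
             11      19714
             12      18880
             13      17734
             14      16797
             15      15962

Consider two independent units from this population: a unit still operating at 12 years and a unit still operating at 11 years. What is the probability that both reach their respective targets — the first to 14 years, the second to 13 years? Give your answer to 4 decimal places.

0.8003

p₁ = R(14)/R(12) = 16797/18880 = 0.889672; p₂ = R(13)/R(11) = 17734/19714 = 0.899564.
P(both) = p₁ × p₂ = 0.889672 × 0.899564 = 0.800317.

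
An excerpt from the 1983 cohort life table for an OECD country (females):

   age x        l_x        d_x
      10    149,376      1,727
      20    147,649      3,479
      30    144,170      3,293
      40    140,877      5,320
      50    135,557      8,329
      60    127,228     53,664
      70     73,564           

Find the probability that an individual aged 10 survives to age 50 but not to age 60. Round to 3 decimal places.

0.056

We want 40|10q10 = (l_50 − l_60)/l_10.
This is the probability of reaching 50 but not 60, conditional on being alive at 10: (l_50 − l_60) / l_10.
= (135,557 − 127,228) / 149,376 = 8,329 / 149,376 = 0.055759.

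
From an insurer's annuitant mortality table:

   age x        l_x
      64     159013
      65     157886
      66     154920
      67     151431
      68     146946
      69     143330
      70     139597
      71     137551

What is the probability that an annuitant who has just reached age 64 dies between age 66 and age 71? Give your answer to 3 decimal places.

We want 2|5q64 = (l_66 − l_71)/l_64.
This is the probability of reaching 66 but not 71, conditional on being alive at 64: (l_66 − l_71) / l_64.
= (154920 − 137551) / 159013 = 17369 / 159013 = 0.109230.

0.109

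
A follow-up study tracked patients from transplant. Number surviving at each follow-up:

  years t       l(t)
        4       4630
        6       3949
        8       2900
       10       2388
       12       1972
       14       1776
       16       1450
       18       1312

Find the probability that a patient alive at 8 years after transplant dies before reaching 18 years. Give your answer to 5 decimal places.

P(die before 18 | alive at 8) = 1 − l(18)/l(8) = 1 − 1312/2900 = (1588)/2900 = 0.547586.

0.54759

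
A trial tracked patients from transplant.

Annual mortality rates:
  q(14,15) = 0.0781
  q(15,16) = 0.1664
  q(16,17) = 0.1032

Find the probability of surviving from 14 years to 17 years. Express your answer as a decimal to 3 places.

0.689

The overall survival probability is (1 − 0.0781) × (1 − 0.1664) × (1 − 0.1032).
= 0.9219 × 0.8336 × 0.8968 = 0.689187.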